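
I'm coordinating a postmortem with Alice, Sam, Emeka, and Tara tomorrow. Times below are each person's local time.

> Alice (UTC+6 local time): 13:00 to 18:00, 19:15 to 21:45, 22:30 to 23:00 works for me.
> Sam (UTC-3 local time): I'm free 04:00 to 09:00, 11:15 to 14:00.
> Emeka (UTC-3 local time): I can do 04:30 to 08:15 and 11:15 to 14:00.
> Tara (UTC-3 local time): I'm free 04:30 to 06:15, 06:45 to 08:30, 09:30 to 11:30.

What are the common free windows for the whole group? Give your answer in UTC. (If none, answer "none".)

07:30-09:15, 09:45-11:15, 14:15-14:30

Alice in UTC: 07:00-12:00, 13:15-15:45, 16:30-17:00 (subtract 6h to convert from UTC+6).
Sam in UTC: 07:00-12:00, 14:15-17:00 (add 3h to convert from UTC-3).
Emeka in UTC: 07:30-11:15, 14:15-17:00 (add 3h to convert from UTC-3).
Tara in UTC: 07:30-09:15, 09:45-11:30, 12:30-14:30 (add 3h to convert from UTC-3).
Alice ∩ Sam: 07:00-12:00, 14:15-15:45, 16:30-17:00.
Alice ∩ Sam ∩ Emeka: 07:30-11:15, 14:15-15:45, 16:30-17:00.
Alice ∩ Sam ∩ Emeka ∩ Tara: 07:30-09:15, 09:45-11:15, 14:15-14:30.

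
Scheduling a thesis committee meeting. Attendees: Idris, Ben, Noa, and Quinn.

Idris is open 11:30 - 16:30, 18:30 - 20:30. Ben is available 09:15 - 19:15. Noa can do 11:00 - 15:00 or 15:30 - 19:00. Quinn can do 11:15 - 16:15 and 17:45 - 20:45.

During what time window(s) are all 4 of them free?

11:30-15:00, 15:30-16:15, 18:30-19:00

Idris ∩ Ben: 11:30-16:30, 18:30-19:15.
Idris ∩ Ben ∩ Noa: 11:30-15:00, 15:30-16:30, 18:30-19:00.
Idris ∩ Ben ∩ Noa ∩ Quinn: 11:30-15:00, 15:30-16:15, 18:30-19:00.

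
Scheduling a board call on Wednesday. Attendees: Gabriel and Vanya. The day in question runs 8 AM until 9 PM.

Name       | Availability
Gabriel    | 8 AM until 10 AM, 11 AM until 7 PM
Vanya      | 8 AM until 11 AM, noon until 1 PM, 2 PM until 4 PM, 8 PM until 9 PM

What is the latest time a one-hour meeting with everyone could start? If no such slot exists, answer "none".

Gabriel ∩ Vanya: 08:00-10:00, 12:00-13:00, 14:00-16:00.
Those are the intersection windows.
The last common window of at least 60 minutes is 14:00-16:00; a 60-minute meeting can start as late as 15:00 and still end by 16:00.

15:00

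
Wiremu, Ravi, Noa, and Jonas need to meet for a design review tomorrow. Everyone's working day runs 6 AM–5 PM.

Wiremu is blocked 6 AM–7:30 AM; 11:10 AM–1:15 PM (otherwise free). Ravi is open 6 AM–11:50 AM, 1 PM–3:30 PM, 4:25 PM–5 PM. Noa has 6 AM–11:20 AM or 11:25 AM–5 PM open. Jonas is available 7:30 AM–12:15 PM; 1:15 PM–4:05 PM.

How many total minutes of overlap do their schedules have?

Wiremu free: 07:30-11:10, 13:15-17:00 (invert busy blocks within the working day).
Ravi free: 06:00-11:50, 13:00-15:30, 16:25-17:00.
Noa free: 06:00-11:20, 11:25-17:00.
Jonas free: 07:30-12:15, 13:15-16:05.
Wiremu ∩ Ravi: 07:30-11:10, 13:15-15:30, 16:25-17:00.
Wiremu ∩ Ravi ∩ Noa: 07:30-11:10, 13:15-15:30, 16:25-17:00.
Wiremu ∩ Ravi ∩ Noa ∩ Jonas: 07:30-11:10, 13:15-15:30.
Summing the common windows: 220 + 135 = 355 minutes.

355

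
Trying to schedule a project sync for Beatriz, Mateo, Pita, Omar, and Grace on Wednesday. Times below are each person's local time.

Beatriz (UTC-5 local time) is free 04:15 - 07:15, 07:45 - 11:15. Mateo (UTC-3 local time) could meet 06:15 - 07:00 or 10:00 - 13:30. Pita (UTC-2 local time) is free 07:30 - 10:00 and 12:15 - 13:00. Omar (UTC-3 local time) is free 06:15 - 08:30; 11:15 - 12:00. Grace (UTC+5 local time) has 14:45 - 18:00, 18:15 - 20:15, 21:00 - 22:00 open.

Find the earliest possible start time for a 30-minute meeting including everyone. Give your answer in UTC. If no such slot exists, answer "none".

Beatriz in UTC: 09:15-12:15, 12:45-16:15 (add 5h to convert from UTC-5).
Mateo in UTC: 09:15-10:00, 13:00-16:30 (add 3h to convert from UTC-3).
Pita in UTC: 09:30-12:00, 14:15-15:00 (add 2h to convert from UTC-2).
Omar in UTC: 09:15-11:30, 14:15-15:00 (add 3h to convert from UTC-3).
Grace in UTC: 09:45-13:00, 13:15-15:15, 16:00-17:00 (subtract 5h to convert from UTC+5).
Beatriz ∩ Mateo: 09:15-10:00, 13:00-16:15.
Beatriz ∩ Mateo ∩ Pita: 09:30-10:00, 14:15-15:00.
Beatriz ∩ Mateo ∩ Pita ∩ Omar: 09:30-10:00, 14:15-15:00.
Beatriz ∩ Mateo ∩ Pita ∩ Omar ∩ Grace: 09:45-10:00, 14:15-15:00.
So the common availability across everyone is 09:45-10:00, 14:15-15:00.
The first common window of at least 30 minutes is 14:15-15:00, so the earliest start is 14:15.

14:15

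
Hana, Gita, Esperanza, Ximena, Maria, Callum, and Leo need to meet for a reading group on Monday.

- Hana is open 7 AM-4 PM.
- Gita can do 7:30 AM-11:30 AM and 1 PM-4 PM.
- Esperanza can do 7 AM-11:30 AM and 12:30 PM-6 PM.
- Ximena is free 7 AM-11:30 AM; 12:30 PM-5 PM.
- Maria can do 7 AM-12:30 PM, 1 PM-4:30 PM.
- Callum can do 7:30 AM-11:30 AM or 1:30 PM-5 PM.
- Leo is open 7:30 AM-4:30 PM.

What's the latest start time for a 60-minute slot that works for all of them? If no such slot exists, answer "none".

15:00

Hana ∩ Gita: 07:30-11:30, 13:00-16:00.
Hana ∩ Gita ∩ Esperanza: 07:30-11:30, 13:00-16:00.
Hana ∩ Gita ∩ Esperanza ∩ Ximena: 07:30-11:30, 13:00-16:00.
Hana ∩ Gita ∩ Esperanza ∩ Ximena ∩ Maria: 07:30-11:30, 13:00-16:00.
Hana ∩ Gita ∩ Esperanza ∩ Ximena ∩ Maria ∩ Callum: 07:30-11:30, 13:30-16:00.
Hana ∩ Gita ∩ Esperanza ∩ Ximena ∩ Maria ∩ Callum ∩ Leo: 07:30-11:30, 13:30-16:00.
The last common window of at least 60 minutes is 13:30-16:00; a 60-minute meeting can start as late as 15:00 and still end by 16:00.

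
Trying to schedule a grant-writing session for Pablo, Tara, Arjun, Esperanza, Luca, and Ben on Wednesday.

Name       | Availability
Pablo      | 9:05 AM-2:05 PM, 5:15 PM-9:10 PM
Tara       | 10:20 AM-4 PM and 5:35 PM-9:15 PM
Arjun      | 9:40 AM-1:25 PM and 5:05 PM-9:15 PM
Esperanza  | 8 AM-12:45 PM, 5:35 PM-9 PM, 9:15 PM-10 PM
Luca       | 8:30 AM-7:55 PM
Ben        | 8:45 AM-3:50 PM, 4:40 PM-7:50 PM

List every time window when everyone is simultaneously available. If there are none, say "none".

Pablo ∩ Tara: 10:20-14:05, 17:35-21:10.
Pablo ∩ Tara ∩ Arjun: 10:20-13:25, 17:35-21:10.
Pablo ∩ Tara ∩ Arjun ∩ Esperanza: 10:20-12:45, 17:35-21:00.
Pablo ∩ Tara ∩ Arjun ∩ Esperanza ∩ Luca: 10:20-12:45, 17:35-19:55.
Pablo ∩ Tara ∩ Arjun ∩ Esperanza ∩ Luca ∩ Ben: 10:20-12:45, 17:35-19:50.

10:20-12:45, 17:35-19:50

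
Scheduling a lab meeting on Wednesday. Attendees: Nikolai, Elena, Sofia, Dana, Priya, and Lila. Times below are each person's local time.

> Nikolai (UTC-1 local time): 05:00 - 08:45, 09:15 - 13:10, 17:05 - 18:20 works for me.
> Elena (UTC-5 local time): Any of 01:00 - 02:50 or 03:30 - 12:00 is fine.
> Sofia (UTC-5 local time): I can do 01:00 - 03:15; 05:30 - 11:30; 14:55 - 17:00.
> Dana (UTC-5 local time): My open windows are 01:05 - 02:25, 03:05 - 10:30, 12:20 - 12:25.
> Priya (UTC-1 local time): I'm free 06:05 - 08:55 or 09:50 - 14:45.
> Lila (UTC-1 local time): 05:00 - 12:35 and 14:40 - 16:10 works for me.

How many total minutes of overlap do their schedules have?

185

Nikolai in UTC: 06:00-09:45, 10:15-14:10, 18:05-19:20 (add 1h to convert from UTC-1).
Elena in UTC: 06:00-07:50, 08:30-17:00 (add 5h to convert from UTC-5).
Sofia in UTC: 06:00-08:15, 10:30-16:30, 19:55-22:00 (add 5h to convert from UTC-5).
Dana in UTC: 06:05-07:25, 08:05-15:30, 17:20-17:25 (add 5h to convert from UTC-5).
Priya in UTC: 07:05-09:55, 10:50-15:45 (add 1h to convert from UTC-1).
Lila in UTC: 06:00-13:35, 15:40-17:10 (add 1h to convert from UTC-1).
Nikolai ∩ Elena: 06:00-07:50, 08:30-09:45, 10:15-14:10.
Nikolai ∩ Elena ∩ Sofia: 06:00-07:50, 10:30-14:10.
Nikolai ∩ Elena ∩ Sofia ∩ Dana: 06:05-07:25, 10:30-14:10.
Nikolai ∩ Elena ∩ Sofia ∩ Dana ∩ Priya: 07:05-07:25, 10:50-14:10.
Nikolai ∩ Elena ∩ Sofia ∩ Dana ∩ Priya ∩ Lila: 07:05-07:25, 10:50-13:35.
Summing the common windows: 20 + 165 = 185 minutes.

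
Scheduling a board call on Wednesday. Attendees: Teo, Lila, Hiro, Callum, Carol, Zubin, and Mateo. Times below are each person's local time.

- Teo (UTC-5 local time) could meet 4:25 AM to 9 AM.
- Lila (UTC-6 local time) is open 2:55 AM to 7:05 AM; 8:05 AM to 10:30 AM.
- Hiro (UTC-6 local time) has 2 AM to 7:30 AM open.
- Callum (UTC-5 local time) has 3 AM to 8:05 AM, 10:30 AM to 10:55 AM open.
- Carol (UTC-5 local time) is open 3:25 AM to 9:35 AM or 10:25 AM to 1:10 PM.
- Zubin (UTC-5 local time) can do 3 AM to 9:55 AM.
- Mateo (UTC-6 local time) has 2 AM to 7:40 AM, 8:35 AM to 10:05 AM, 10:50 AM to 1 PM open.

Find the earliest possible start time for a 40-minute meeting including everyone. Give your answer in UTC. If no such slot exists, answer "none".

Teo in UTC: 09:25-14:00 (add 5h to convert from UTC-5).
Lila in UTC: 08:55-13:05, 14:05-16:30 (add 6h to convert from UTC-6).
Hiro in UTC: 08:00-13:30 (add 6h to convert from UTC-6).
Callum in UTC: 08:00-13:05, 15:30-15:55 (add 5h to convert from UTC-5).
Carol in UTC: 08:25-14:35, 15:25-18:10 (add 5h to convert from UTC-5).
Zubin in UTC: 08:00-14:55 (add 5h to convert from UTC-5).
Mateo in UTC: 08:00-13:40, 14:35-16:05, 16:50-19:00 (add 6h to convert from UTC-6).
Teo ∩ Lila: 09:25-13:05.
Teo ∩ Lila ∩ Hiro: 09:25-13:05.
Teo ∩ Lila ∩ Hiro ∩ Callum: 09:25-13:05.
Teo ∩ Lila ∩ Hiro ∩ Callum ∩ Carol: 09:25-13:05.
Teo ∩ Lila ∩ Hiro ∩ Callum ∩ Carol ∩ Zubin: 09:25-13:05.
Teo ∩ Lila ∩ Hiro ∩ Callum ∩ Carol ∩ Zubin ∩ Mateo: 09:25-13:05.
The first common window of at least 40 minutes is 09:25-13:05, so the earliest start is 09:25.

09:25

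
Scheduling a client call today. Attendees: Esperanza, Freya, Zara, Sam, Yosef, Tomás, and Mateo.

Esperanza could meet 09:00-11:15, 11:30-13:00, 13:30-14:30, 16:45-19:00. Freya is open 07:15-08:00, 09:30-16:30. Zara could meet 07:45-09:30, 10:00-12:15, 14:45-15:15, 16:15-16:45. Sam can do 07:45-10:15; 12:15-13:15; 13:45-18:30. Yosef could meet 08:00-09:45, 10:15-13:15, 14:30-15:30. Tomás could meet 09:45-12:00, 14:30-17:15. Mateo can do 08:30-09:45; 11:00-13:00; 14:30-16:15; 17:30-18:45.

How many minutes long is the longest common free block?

0

Esperanza ∩ Freya: 09:30-11:15, 11:30-13:00, 13:30-14:30.
Esperanza ∩ Freya ∩ Zara: 10:00-11:15, 11:30-12:15.
Esperanza ∩ Freya ∩ Zara ∩ Sam: 10:00-10:15.
Esperanza ∩ Freya ∩ Zara ∩ Sam ∩ Yosef: ∅.
Esperanza ∩ Freya ∩ Zara ∩ Sam ∩ Yosef ∩ Tomás: ∅.
Esperanza ∩ Freya ∩ Zara ∩ Sam ∩ Yosef ∩ Tomás ∩ Mateo: ∅.
There is no time when everyone is free.
No common window exists, so the longest block is 0 minutes.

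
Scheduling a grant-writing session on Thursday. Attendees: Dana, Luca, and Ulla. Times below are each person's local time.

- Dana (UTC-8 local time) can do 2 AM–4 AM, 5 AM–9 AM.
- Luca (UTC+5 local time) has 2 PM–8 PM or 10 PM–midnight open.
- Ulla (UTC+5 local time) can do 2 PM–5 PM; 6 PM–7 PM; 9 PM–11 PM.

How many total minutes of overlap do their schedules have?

Dana in UTC: 10:00-12:00, 13:00-17:00 (add 8h to convert from UTC-8).
Luca in UTC: 09:00-15:00, 17:00-19:00 (subtract 5h to convert from UTC+5).
Ulla in UTC: 09:00-12:00, 13:00-14:00, 16:00-18:00 (subtract 5h to convert from UTC+5).
Dana ∩ Luca: 10:00-12:00, 13:00-15:00.
Dana ∩ Luca ∩ Ulla: 10:00-12:00, 13:00-14:00.
Summing the common windows: 120 + 60 = 180 minutes.

180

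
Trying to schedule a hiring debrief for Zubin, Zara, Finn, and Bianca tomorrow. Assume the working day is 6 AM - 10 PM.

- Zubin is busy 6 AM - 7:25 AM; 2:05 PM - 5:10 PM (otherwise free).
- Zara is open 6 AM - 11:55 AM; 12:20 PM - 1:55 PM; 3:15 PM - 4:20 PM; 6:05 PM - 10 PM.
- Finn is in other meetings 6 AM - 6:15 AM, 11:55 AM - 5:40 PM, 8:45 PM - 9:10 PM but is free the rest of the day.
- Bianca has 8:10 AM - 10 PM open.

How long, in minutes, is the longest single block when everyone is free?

Zubin free: 07:25-14:05, 17:10-22:00 (invert busy blocks within the working day).
Zara free: 06:00-11:55, 12:20-13:55, 15:15-16:20, 18:05-22:00.
Finn free: 06:15-11:55, 17:40-20:45, 21:10-22:00 (invert busy blocks within the working day).
Bianca free: 08:10-22:00.
Zubin ∩ Zara: 07:25-11:55, 12:20-13:55, 18:05-22:00.
Zubin ∩ Zara ∩ Finn: 07:25-11:55, 18:05-20:45, 21:10-22:00.
Zubin ∩ Zara ∩ Finn ∩ Bianca: 08:10-11:55, 18:05-20:45, 21:10-22:00.
The longest is 08:10-11:55 at 225 minutes.

225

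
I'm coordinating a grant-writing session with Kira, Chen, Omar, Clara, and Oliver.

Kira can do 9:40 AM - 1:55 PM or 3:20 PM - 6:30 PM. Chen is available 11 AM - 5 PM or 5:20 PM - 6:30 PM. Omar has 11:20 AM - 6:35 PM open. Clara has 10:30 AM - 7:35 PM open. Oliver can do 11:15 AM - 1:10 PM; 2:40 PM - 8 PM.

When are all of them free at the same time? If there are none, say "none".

11:20-13:10, 15:20-17:00, 17:20-18:30

Kira ∩ Chen: 11:00-13:55, 15:20-17:00, 17:20-18:30.
Kira ∩ Chen ∩ Omar: 11:20-13:55, 15:20-17:00, 17:20-18:30.
Kira ∩ Chen ∩ Omar ∩ Clara: 11:20-13:55, 15:20-17:00, 17:20-18:30.
Kira ∩ Chen ∩ Omar ∩ Clara ∩ Oliver: 11:20-13:10, 15:20-17:00, 17:20-18:30.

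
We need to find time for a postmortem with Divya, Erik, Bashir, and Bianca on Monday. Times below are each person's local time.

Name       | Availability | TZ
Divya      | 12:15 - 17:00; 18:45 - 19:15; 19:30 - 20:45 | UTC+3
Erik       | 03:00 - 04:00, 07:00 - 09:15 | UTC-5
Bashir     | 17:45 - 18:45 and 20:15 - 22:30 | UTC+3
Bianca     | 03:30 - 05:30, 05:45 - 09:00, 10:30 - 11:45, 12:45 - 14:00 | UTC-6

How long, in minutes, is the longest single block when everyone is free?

Divya in UTC: 09:15-14:00, 15:45-16:15, 16:30-17:45 (subtract 3h to convert from UTC+3).
Erik in UTC: 08:00-09:00, 12:00-14:15 (add 5h to convert from UTC-5).
Bashir in UTC: 14:45-15:45, 17:15-19:30 (subtract 3h to convert from UTC+3).
Bianca in UTC: 09:30-11:30, 11:45-15:00, 16:30-17:45, 18:45-20:00 (add 6h to convert from UTC-6).
Divya ∩ Erik: 12:00-14:00.
Divya ∩ Erik ∩ Bashir: ∅.
Divya ∩ Erik ∩ Bashir ∩ Bianca: ∅.
There is no time when everyone is free.
No common window exists, so the longest block is 0 minutes.

0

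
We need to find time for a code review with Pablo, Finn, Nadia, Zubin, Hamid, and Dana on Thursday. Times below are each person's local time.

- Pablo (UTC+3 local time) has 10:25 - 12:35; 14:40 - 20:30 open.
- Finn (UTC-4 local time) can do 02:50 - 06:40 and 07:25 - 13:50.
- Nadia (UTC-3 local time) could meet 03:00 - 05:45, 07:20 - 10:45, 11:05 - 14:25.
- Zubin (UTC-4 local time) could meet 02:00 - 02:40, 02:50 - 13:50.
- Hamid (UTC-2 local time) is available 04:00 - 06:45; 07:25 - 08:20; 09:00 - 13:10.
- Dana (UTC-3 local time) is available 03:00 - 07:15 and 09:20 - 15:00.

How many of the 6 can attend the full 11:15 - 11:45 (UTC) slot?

3

Pablo in UTC: 07:25-09:35, 11:40-17:30 (subtract 3h to convert from UTC+3).
Finn in UTC: 06:50-10:40, 11:25-17:50 (add 4h to convert from UTC-4).
Nadia in UTC: 06:00-08:45, 10:20-13:45, 14:05-17:25 (add 3h to convert from UTC-3).
Zubin in UTC: 06:00-06:40, 06:50-17:50 (add 4h to convert from UTC-4).
Hamid in UTC: 06:00-08:45, 09:25-10:20, 11:00-15:10 (add 2h to convert from UTC-2).
Dana in UTC: 06:00-10:15, 12:20-18:00 (add 3h to convert from UTC-3).
Nadia, Zubin, and Hamid can make the full 11:15-11:45 slot — that's 3.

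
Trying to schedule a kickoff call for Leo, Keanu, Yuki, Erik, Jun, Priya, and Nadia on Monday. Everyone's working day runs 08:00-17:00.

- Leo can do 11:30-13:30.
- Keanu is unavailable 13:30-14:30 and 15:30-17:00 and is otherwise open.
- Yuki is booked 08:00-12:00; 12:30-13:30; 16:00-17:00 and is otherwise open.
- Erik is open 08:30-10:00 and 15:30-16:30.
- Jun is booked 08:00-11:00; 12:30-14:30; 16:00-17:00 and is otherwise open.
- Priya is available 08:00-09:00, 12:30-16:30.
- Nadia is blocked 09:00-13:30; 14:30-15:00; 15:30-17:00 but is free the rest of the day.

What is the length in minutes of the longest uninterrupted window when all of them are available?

0

Leo free: 11:30-13:30.
Keanu free: 08:00-13:30, 14:30-15:30 (invert busy blocks within the working day).
Yuki free: 12:00-12:30, 13:30-16:00 (invert busy blocks within the working day).
Erik free: 08:30-10:00, 15:30-16:30.
Jun free: 11:00-12:30, 14:30-16:00 (invert busy blocks within the working day).
Priya free: 08:00-09:00, 12:30-16:30.
Nadia free: 08:00-09:00, 13:30-14:30, 15:00-15:30 (invert busy blocks within the working day).
Leo ∩ Keanu: 11:30-13:30.
Leo ∩ Keanu ∩ Yuki: 12:00-12:30.
Leo ∩ Keanu ∩ Yuki ∩ Erik: ∅.
Leo ∩ Keanu ∩ Yuki ∩ Erik ∩ Jun: ∅.
Leo ∩ Keanu ∩ Yuki ∩ Erik ∩ Jun ∩ Priya: ∅.
Leo ∩ Keanu ∩ Yuki ∩ Erik ∩ Jun ∩ Priya ∩ Nadia: ∅.
There is no time when everyone is free.
No common window exists, so the longest block is 0 minutes.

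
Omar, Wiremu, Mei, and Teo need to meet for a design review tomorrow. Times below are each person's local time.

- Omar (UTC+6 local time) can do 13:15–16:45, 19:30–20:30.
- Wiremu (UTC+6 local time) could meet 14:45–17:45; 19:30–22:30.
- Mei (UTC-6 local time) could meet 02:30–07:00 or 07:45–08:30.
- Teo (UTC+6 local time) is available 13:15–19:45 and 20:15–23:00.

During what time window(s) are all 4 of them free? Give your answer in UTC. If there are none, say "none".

08:45-10:45, 14:15-14:30

Omar in UTC: 07:15-10:45, 13:30-14:30 (subtract 6h to convert from UTC+6).
Wiremu in UTC: 08:45-11:45, 13:30-16:30 (subtract 6h to convert from UTC+6).
Mei in UTC: 08:30-13:00, 13:45-14:30 (add 6h to convert from UTC-6).
Teo in UTC: 07:15-13:45, 14:15-17:00 (subtract 6h to convert from UTC+6).
Omar ∩ Wiremu: 08:45-10:45, 13:30-14:30.
Omar ∩ Wiremu ∩ Mei: 08:45-10:45, 13:45-14:30.
Omar ∩ Wiremu ∩ Mei ∩ Teo: 08:45-10:45, 14:15-14:30.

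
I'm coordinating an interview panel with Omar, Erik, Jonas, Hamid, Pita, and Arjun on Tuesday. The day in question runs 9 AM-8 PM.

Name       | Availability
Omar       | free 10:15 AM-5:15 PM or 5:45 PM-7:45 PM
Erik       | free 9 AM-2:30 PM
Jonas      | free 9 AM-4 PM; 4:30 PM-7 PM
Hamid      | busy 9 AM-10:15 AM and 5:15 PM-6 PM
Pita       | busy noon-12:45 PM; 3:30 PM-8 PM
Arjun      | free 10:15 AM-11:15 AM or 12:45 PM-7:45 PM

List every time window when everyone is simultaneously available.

10:15-11:15, 12:45-14:30

Omar free: 10:15-17:15, 17:45-19:45.
Erik free: 09:00-14:30.
Jonas free: 09:00-16:00, 16:30-19:00.
Hamid free: 10:15-17:15, 18:00-20:00 (invert busy blocks within the working day).
Pita free: 09:00-12:00, 12:45-15:30 (invert busy blocks within the working day).
Arjun free: 10:15-11:15, 12:45-19:45.
Omar ∩ Erik: 10:15-14:30.
Omar ∩ Erik ∩ Jonas: 10:15-14:30.
Omar ∩ Erik ∩ Jonas ∩ Hamid: 10:15-14:30.
Omar ∩ Erik ∩ Jonas ∩ Hamid ∩ Pita: 10:15-12:00, 12:45-14:30.
Omar ∩ Erik ∩ Jonas ∩ Hamid ∩ Pita ∩ Arjun: 10:15-11:15, 12:45-14:30.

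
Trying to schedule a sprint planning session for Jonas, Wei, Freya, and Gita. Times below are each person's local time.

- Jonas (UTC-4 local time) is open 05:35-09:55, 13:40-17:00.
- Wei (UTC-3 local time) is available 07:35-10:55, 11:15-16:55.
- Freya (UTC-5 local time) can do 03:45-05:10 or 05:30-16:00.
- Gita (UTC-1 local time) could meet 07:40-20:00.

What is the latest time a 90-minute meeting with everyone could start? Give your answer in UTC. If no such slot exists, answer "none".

18:25

Jonas in UTC: 09:35-13:55, 17:40-21:00 (add 4h to convert from UTC-4).
Wei in UTC: 10:35-13:55, 14:15-19:55 (add 3h to convert from UTC-3).
Freya in UTC: 08:45-10:10, 10:30-21:00 (add 5h to convert from UTC-5).
Gita in UTC: 08:40-21:00 (add 1h to convert from UTC-1).
Jonas ∩ Wei: 10:35-13:55, 17:40-19:55.
Jonas ∩ Wei ∩ Freya: 10:35-13:55, 17:40-19:55.
Jonas ∩ Wei ∩ Freya ∩ Gita: 10:35-13:55, 17:40-19:55.
The last common window of at least 90 minutes is 17:40-19:55; a 90-minute meeting can start as late as 18:25 and still end by 19:55.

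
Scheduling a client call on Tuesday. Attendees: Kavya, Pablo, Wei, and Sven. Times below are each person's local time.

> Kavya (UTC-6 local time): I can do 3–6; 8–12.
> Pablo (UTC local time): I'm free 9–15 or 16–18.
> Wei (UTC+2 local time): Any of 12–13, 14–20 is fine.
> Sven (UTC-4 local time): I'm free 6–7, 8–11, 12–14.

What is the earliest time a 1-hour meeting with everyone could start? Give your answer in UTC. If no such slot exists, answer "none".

Kavya in UTC: 09:00-12:00, 14:00-18:00 (add 6h to convert from UTC-6).
Pablo in UTC: 09:00-15:00, 16:00-18:00.
Wei in UTC: 10:00-11:00, 12:00-18:00 (subtract 2h to convert from UTC+2).
Sven in UTC: 10:00-11:00, 12:00-15:00, 16:00-18:00 (add 4h to convert from UTC-4).
Kavya ∩ Pablo: 09:00-12:00, 14:00-15:00, 16:00-18:00.
Kavya ∩ Pablo ∩ Wei: 10:00-11:00, 14:00-15:00, 16:00-18:00.
Kavya ∩ Pablo ∩ Wei ∩ Sven: 10:00-11:00, 14:00-15:00, 16:00-18:00.
Those are the intersection windows.
The first common window of at least 60 minutes is 10:00-11:00, so the earliest start is 10:00.

10:00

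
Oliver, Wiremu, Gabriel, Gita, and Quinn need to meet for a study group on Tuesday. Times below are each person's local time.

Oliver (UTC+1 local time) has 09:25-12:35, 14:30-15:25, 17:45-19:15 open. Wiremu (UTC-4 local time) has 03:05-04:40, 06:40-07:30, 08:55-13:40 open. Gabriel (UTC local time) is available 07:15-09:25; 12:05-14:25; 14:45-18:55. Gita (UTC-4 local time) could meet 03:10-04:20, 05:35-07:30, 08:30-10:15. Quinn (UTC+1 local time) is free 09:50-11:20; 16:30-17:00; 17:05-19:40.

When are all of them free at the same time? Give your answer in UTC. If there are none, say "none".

none

Oliver in UTC: 08:25-11:35, 13:30-14:25, 16:45-18:15 (subtract 1h to convert from UTC+1).
Wiremu in UTC: 07:05-08:40, 10:40-11:30, 12:55-17:40 (add 4h to convert from UTC-4).
Gabriel in UTC: 07:15-09:25, 12:05-14:25, 14:45-18:55.
Gita in UTC: 07:10-08:20, 09:35-11:30, 12:30-14:15 (add 4h to convert from UTC-4).
Quinn in UTC: 08:50-10:20, 15:30-16:00, 16:05-18:40 (subtract 1h to convert from UTC+1).
Oliver ∩ Wiremu: 08:25-08:40, 10:40-11:30, 13:30-14:25, 16:45-17:40.
Oliver ∩ Wiremu ∩ Gabriel: 08:25-08:40, 13:30-14:25, 16:45-17:40.
Oliver ∩ Wiremu ∩ Gabriel ∩ Gita: 13:30-14:15.
Oliver ∩ Wiremu ∩ Gabriel ∩ Gita ∩ Quinn: ∅.
There is no time when everyone is free.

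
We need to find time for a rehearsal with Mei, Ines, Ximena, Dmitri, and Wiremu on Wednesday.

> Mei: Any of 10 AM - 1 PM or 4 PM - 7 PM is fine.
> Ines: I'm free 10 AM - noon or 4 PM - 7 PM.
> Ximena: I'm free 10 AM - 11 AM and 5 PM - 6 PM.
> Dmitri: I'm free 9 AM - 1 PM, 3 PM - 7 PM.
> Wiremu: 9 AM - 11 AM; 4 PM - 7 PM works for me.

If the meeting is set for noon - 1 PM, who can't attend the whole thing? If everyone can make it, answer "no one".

Ines, Wiremu, Ximena

Mei: free for 12:00-13:00. Ines: not fully free for 12:00-13:00. Ximena: not fully free for 12:00-13:00. Dmitri: free for 12:00-13:00. Wiremu: not fully free for 12:00-13:00.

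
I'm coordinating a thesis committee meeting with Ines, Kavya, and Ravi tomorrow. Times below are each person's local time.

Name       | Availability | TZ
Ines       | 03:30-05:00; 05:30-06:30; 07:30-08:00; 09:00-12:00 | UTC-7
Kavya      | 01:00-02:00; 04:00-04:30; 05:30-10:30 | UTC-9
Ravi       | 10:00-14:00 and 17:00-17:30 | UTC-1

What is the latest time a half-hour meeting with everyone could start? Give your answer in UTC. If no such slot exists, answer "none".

Ines in UTC: 10:30-12:00, 12:30-13:30, 14:30-15:00, 16:00-19:00 (add 7h to convert from UTC-7).
Kavya in UTC: 10:00-11:00, 13:00-13:30, 14:30-19:30 (add 9h to convert from UTC-9).
Ravi in UTC: 11:00-15:00, 18:00-18:30 (add 1h to convert from UTC-1).
Ines ∩ Kavya: 10:30-11:00, 13:00-13:30, 14:30-15:00, 16:00-19:00.
Ines ∩ Kavya ∩ Ravi: 13:00-13:30, 14:30-15:00, 18:00-18:30.
Those are the intersection windows.
The last common window of at least 30 minutes is 18:00-18:30; a 30-minute meeting can start as late as 18:00 and still end by 18:30.

18:00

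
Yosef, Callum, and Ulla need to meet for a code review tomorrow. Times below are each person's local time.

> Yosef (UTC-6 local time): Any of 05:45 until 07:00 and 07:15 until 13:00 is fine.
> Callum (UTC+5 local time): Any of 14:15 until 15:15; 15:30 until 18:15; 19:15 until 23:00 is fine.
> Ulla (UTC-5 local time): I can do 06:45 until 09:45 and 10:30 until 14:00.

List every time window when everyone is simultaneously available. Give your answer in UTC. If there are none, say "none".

11:45-13:00, 14:15-14:45, 15:30-18:00

Yosef in UTC: 11:45-13:00, 13:15-19:00 (add 6h to convert from UTC-6).
Callum in UTC: 09:15-10:15, 10:30-13:15, 14:15-18:00 (subtract 5h to convert from UTC+5).
Ulla in UTC: 11:45-14:45, 15:30-19:00 (add 5h to convert from UTC-5).
Yosef ∩ Callum: 11:45-13:00, 14:15-18:00.
Yosef ∩ Callum ∩ Ulla: 11:45-13:00, 14:15-14:45, 15:30-18:00.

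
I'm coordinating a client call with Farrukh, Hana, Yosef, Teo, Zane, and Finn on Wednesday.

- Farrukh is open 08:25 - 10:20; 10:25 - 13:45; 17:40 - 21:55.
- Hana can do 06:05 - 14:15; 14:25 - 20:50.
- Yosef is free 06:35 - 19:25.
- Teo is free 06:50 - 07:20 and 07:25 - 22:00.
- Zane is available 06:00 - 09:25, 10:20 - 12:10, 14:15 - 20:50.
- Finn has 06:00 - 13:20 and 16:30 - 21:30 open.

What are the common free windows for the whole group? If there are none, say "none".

08:25-09:25, 10:25-12:10, 17:40-19:25

Farrukh ∩ Hana: 08:25-10:20, 10:25-13:45, 17:40-20:50.
Farrukh ∩ Hana ∩ Yosef: 08:25-10:20, 10:25-13:45, 17:40-19:25.
Farrukh ∩ Hana ∩ Yosef ∩ Teo: 08:25-10:20, 10:25-13:45, 17:40-19:25.
Farrukh ∩ Hana ∩ Yosef ∩ Teo ∩ Zane: 08:25-09:25, 10:25-12:10, 17:40-19:25.
Farrukh ∩ Hana ∩ Yosef ∩ Teo ∩ Zane ∩ Finn: 08:25-09:25, 10:25-12:10, 17:40-19:25.
So the common availability across everyone is 08:25-09:25, 10:25-12:10, 17:40-19:25.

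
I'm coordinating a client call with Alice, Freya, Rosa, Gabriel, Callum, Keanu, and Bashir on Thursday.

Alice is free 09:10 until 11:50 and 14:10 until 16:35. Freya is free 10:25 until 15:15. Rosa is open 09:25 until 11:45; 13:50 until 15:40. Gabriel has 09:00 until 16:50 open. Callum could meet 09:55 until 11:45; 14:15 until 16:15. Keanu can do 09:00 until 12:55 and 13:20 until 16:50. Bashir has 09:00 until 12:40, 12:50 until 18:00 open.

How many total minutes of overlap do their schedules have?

140

Alice ∩ Freya: 10:25-11:50, 14:10-15:15.
Alice ∩ Freya ∩ Rosa: 10:25-11:45, 14:10-15:15.
Alice ∩ Freya ∩ Rosa ∩ Gabriel: 10:25-11:45, 14:10-15:15.
Alice ∩ Freya ∩ Rosa ∩ Gabriel ∩ Callum: 10:25-11:45, 14:15-15:15.
Alice ∩ Freya ∩ Rosa ∩ Gabriel ∩ Callum ∩ Keanu: 10:25-11:45, 14:15-15:15.
Alice ∩ Freya ∩ Rosa ∩ Gabriel ∩ Callum ∩ Keanu ∩ Bashir: 10:25-11:45, 14:15-15:15.
Those are the intersection windows.
Summing the common windows: 80 + 60 = 140 minutes.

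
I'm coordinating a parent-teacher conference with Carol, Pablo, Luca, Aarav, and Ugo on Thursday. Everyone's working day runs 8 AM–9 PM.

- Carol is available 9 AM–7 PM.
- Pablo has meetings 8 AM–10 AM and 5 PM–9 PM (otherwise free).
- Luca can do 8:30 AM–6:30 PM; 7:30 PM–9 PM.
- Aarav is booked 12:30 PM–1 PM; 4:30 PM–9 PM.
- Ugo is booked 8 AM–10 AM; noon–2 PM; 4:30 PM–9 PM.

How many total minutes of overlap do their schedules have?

270

Carol free: 09:00-19:00.
Pablo free: 10:00-17:00 (invert busy blocks within the working day).
Luca free: 08:30-18:30, 19:30-21:00.
Aarav free: 08:00-12:30, 13:00-16:30 (invert busy blocks within the working day).
Ugo free: 10:00-12:00, 14:00-16:30 (invert busy blocks within the working day).
Carol ∩ Pablo: 10:00-17:00.
Carol ∩ Pablo ∩ Luca: 10:00-17:00.
Carol ∩ Pablo ∩ Luca ∩ Aarav: 10:00-12:30, 13:00-16:30.
Carol ∩ Pablo ∩ Luca ∩ Aarav ∩ Ugo: 10:00-12:00, 14:00-16:30.
Summing the common windows: 120 + 150 = 270 minutes.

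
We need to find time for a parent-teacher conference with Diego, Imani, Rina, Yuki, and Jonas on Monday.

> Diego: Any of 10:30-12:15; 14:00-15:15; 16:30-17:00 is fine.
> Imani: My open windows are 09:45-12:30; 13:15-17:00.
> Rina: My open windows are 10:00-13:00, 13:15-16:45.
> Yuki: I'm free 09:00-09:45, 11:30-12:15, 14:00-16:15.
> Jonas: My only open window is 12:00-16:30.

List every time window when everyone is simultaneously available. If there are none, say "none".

12:00-12:15, 14:00-15:15

Diego ∩ Imani: 10:30-12:15, 14:00-15:15, 16:30-17:00.
Diego ∩ Imani ∩ Rina: 10:30-12:15, 14:00-15:15, 16:30-16:45.
Diego ∩ Imani ∩ Rina ∩ Yuki: 11:30-12:15, 14:00-15:15.
Diego ∩ Imani ∩ Rina ∩ Yuki ∩ Jonas: 12:00-12:15, 14:00-15:15.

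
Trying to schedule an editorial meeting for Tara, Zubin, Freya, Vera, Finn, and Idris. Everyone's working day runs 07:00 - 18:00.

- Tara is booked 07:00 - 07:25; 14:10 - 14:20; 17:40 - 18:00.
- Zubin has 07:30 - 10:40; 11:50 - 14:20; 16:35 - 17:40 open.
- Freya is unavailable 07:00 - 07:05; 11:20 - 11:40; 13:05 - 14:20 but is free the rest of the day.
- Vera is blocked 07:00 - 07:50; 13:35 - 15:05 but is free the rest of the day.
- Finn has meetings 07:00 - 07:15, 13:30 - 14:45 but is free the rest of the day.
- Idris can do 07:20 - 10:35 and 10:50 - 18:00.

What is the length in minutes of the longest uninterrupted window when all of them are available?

Tara free: 07:25-14:10, 14:20-17:40 (invert busy blocks within the working day).
Zubin free: 07:30-10:40, 11:50-14:20, 16:35-17:40.
Freya free: 07:05-11:20, 11:40-13:05, 14:20-18:00 (invert busy blocks within the working day).
Vera free: 07:50-13:35, 15:05-18:00 (invert busy blocks within the working day).
Finn free: 07:15-13:30, 14:45-18:00 (invert busy blocks within the working day).
Idris free: 07:20-10:35, 10:50-18:00.
Tara ∩ Zubin: 07:30-10:40, 11:50-14:10, 16:35-17:40.
Tara ∩ Zubin ∩ Freya: 07:30-10:40, 11:50-13:05, 16:35-17:40.
Tara ∩ Zubin ∩ Freya ∩ Vera: 07:50-10:40, 11:50-13:05, 16:35-17:40.
Tara ∩ Zubin ∩ Freya ∩ Vera ∩ Finn: 07:50-10:40, 11:50-13:05, 16:35-17:40.
Tara ∩ Zubin ∩ Freya ∩ Vera ∩ Finn ∩ Idris: 07:50-10:35, 11:50-13:05, 16:35-17:40.
The longest is 07:50-10:35 at 165 minutes.

165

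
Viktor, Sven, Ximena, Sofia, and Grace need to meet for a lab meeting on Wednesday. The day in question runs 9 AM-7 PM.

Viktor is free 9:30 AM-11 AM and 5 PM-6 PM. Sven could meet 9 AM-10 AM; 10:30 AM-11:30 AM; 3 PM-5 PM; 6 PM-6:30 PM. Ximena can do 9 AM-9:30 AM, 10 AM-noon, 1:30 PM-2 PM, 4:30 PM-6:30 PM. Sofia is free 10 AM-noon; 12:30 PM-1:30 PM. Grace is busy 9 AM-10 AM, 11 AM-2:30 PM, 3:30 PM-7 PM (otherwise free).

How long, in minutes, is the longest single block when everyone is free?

30

Viktor free: 09:30-11:00, 17:00-18:00.
Sven free: 09:00-10:00, 10:30-11:30, 15:00-17:00, 18:00-18:30.
Ximena free: 09:00-09:30, 10:00-12:00, 13:30-14:00, 16:30-18:30.
Sofia free: 10:00-12:00, 12:30-13:30.
Grace free: 10:00-11:00, 14:30-15:30 (invert busy blocks within the working day).
Viktor ∩ Sven: 09:30-10:00, 10:30-11:00.
Viktor ∩ Sven ∩ Ximena: 10:30-11:00.
Viktor ∩ Sven ∩ Ximena ∩ Sofia: 10:30-11:00.
Viktor ∩ Sven ∩ Ximena ∩ Sofia ∩ Grace: 10:30-11:00.
The longest is 10:30-11:00 at 30 minutes.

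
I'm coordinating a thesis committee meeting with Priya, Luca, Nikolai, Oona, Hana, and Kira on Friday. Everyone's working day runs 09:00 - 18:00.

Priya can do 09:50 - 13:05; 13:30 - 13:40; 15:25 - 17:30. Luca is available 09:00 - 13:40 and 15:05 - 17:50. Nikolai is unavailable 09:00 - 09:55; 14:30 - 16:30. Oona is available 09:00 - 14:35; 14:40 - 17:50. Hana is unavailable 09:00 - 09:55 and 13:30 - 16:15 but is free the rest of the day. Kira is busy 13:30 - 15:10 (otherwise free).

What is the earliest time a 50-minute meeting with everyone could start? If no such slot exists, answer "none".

09:55

Priya free: 09:50-13:05, 13:30-13:40, 15:25-17:30.
Luca free: 09:00-13:40, 15:05-17:50.
Nikolai free: 09:55-14:30, 16:30-18:00 (invert busy blocks within the working day).
Oona free: 09:00-14:35, 14:40-17:50.
Hana free: 09:55-13:30, 16:15-18:00 (invert busy blocks within the working day).
Kira free: 09:00-13:30, 15:10-18:00 (invert busy blocks within the working day).
Priya ∩ Luca: 09:50-13:05, 13:30-13:40, 15:25-17:30.
Priya ∩ Luca ∩ Nikolai: 09:55-13:05, 13:30-13:40, 16:30-17:30.
Priya ∩ Luca ∩ Nikolai ∩ Oona: 09:55-13:05, 13:30-13:40, 16:30-17:30.
Priya ∩ Luca ∩ Nikolai ∩ Oona ∩ Hana: 09:55-13:05, 16:30-17:30.
Priya ∩ Luca ∩ Nikolai ∩ Oona ∩ Hana ∩ Kira: 09:55-13:05, 16:30-17:30.
The first common window of at least 50 minutes is 09:55-13:05, so the earliest start is 09:55.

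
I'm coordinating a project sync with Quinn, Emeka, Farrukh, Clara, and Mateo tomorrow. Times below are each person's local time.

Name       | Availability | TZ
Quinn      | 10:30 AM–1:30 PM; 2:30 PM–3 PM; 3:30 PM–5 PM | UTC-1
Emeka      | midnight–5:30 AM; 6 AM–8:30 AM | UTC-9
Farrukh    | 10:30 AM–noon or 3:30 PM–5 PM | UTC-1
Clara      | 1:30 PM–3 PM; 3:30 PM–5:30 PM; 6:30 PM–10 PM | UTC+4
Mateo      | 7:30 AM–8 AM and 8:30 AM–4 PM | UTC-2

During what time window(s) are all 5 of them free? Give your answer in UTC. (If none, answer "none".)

Quinn in UTC: 11:30-14:30, 15:30-16:00, 16:30-18:00 (add 1h to convert from UTC-1).
Emeka in UTC: 09:00-14:30, 15:00-17:30 (add 9h to convert from UTC-9).
Farrukh in UTC: 11:30-13:00, 16:30-18:00 (add 1h to convert from UTC-1).
Clara in UTC: 09:30-11:00, 11:30-13:30, 14:30-18:00 (subtract 4h to convert from UTC+4).
Mateo in UTC: 09:30-10:00, 10:30-18:00 (add 2h to convert from UTC-2).
Quinn ∩ Emeka: 11:30-14:30, 15:30-16:00, 16:30-17:30.
Quinn ∩ Emeka ∩ Farrukh: 11:30-13:00, 16:30-17:30.
Quinn ∩ Emeka ∩ Farrukh ∩ Clara: 11:30-13:00, 16:30-17:30.
Quinn ∩ Emeka ∩ Farrukh ∩ Clara ∩ Mateo: 11:30-13:00, 16:30-17:30.
So the common availability across everyone is 11:30-13:00, 16:30-17:30.

11:30-13:00, 16:30-17:30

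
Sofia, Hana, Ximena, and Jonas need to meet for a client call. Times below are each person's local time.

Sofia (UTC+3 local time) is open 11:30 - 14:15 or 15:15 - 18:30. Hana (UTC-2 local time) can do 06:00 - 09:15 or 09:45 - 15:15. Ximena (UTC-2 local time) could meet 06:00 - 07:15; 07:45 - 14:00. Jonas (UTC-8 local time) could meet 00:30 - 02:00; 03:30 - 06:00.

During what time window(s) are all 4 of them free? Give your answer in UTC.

08:30-09:15, 09:45-10:00, 12:15-14:00

Sofia in UTC: 08:30-11:15, 12:15-15:30 (subtract 3h to convert from UTC+3).
Hana in UTC: 08:00-11:15, 11:45-17:15 (add 2h to convert from UTC-2).
Ximena in UTC: 08:00-09:15, 09:45-16:00 (add 2h to convert from UTC-2).
Jonas in UTC: 08:30-10:00, 11:30-14:00 (add 8h to convert from UTC-8).
Sofia ∩ Hana: 08:30-11:15, 12:15-15:30.
Sofia ∩ Hana ∩ Ximena: 08:30-09:15, 09:45-11:15, 12:15-15:30.
Sofia ∩ Hana ∩ Ximena ∩ Jonas: 08:30-09:15, 09:45-10:00, 12:15-14:00.
So the common availability across everyone is 08:30-09:15, 09:45-10:00, 12:15-14:00.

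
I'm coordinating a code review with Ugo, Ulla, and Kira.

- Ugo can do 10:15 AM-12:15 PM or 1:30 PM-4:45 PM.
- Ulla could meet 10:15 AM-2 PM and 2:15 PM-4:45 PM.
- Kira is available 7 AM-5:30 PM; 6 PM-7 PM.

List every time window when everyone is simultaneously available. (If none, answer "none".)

10:15-12:15, 13:30-14:00, 14:15-16:45

Ugo ∩ Ulla: 10:15-12:15, 13:30-14:00, 14:15-16:45.
Ugo ∩ Ulla ∩ Kira: 10:15-12:15, 13:30-14:00, 14:15-16:45.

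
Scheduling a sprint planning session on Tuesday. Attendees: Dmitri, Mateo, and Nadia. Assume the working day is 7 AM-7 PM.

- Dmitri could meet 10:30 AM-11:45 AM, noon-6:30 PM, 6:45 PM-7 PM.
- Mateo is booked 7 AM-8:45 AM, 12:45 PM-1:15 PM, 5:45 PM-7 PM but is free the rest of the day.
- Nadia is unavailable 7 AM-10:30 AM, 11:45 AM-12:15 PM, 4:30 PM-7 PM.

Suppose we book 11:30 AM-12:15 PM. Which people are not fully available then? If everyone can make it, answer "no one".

Dmitri, Nadia

Dmitri free: 10:30-11:45, 12:00-18:30, 18:45-19:00.
Mateo free: 08:45-12:45, 13:15-17:45 (invert busy blocks within the working day).
Nadia free: 10:30-11:45, 12:15-16:30 (invert busy blocks within the working day).
Dmitri: not fully free for 11:30-12:15. Mateo: free for 11:30-12:15. Nadia: not fully free for 11:30-12:15.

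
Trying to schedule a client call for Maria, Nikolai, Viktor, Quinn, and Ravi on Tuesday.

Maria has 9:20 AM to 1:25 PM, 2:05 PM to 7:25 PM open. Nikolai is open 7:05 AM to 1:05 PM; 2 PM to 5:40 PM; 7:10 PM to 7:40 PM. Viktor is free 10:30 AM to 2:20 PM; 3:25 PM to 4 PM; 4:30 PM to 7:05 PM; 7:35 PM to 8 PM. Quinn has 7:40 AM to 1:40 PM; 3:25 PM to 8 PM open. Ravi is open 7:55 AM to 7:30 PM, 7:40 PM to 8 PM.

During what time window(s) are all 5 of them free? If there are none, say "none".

Maria ∩ Nikolai: 09:20-13:05, 14:05-17:40, 19:10-19:25.
Maria ∩ Nikolai ∩ Viktor: 10:30-13:05, 14:05-14:20, 15:25-16:00, 16:30-17:40.
Maria ∩ Nikolai ∩ Viktor ∩ Quinn: 10:30-13:05, 15:25-16:00, 16:30-17:40.
Maria ∩ Nikolai ∩ Viktor ∩ Quinn ∩ Ravi: 10:30-13:05, 15:25-16:00, 16:30-17:40.

10:30-13:05, 15:25-16:00, 16:30-17:40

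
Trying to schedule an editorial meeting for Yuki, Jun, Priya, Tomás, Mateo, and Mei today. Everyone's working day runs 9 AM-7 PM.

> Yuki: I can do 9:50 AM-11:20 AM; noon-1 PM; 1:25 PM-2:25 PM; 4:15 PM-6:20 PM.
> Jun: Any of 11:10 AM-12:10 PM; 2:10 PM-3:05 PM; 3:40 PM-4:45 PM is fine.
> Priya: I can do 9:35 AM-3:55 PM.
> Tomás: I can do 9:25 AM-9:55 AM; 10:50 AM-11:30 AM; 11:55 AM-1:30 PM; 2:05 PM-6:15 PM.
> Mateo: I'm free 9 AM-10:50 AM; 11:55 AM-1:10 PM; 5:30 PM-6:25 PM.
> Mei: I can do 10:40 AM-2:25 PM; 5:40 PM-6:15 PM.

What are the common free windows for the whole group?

12:00-12:10

Yuki ∩ Jun: 11:10-11:20, 12:00-12:10, 14:10-14:25, 16:15-16:45.
Yuki ∩ Jun ∩ Priya: 11:10-11:20, 12:00-12:10, 14:10-14:25.
Yuki ∩ Jun ∩ Priya ∩ Tomás: 11:10-11:20, 12:00-12:10, 14:10-14:25.
Yuki ∩ Jun ∩ Priya ∩ Tomás ∩ Mateo: 12:00-12:10.
Yuki ∩ Jun ∩ Priya ∩ Tomás ∩ Mateo ∩ Mei: 12:00-12:10.
Those are the intersection windows.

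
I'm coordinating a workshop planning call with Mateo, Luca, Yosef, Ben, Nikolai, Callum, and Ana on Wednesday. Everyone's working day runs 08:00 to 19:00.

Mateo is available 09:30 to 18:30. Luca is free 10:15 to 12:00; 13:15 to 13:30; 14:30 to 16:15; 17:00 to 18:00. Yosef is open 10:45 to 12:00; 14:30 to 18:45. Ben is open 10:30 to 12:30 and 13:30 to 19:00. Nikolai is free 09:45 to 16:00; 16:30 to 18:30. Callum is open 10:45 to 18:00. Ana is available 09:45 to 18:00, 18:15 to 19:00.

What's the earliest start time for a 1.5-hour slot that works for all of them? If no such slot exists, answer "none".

14:30

Mateo ∩ Luca: 10:15-12:00, 13:15-13:30, 14:30-16:15, 17:00-18:00.
Mateo ∩ Luca ∩ Yosef: 10:45-12:00, 14:30-16:15, 17:00-18:00.
Mateo ∩ Luca ∩ Yosef ∩ Ben: 10:45-12:00, 14:30-16:15, 17:00-18:00.
Mateo ∩ Luca ∩ Yosef ∩ Ben ∩ Nikolai: 10:45-12:00, 14:30-16:00, 17:00-18:00.
Mateo ∩ Luca ∩ Yosef ∩ Ben ∩ Nikolai ∩ Callum: 10:45-12:00, 14:30-16:00, 17:00-18:00.
Mateo ∩ Luca ∩ Yosef ∩ Ben ∩ Nikolai ∩ Callum ∩ Ana: 10:45-12:00, 14:30-16:00, 17:00-18:00.
The first common window of at least 90 minutes is 14:30-16:00, so the earliest start is 14:30.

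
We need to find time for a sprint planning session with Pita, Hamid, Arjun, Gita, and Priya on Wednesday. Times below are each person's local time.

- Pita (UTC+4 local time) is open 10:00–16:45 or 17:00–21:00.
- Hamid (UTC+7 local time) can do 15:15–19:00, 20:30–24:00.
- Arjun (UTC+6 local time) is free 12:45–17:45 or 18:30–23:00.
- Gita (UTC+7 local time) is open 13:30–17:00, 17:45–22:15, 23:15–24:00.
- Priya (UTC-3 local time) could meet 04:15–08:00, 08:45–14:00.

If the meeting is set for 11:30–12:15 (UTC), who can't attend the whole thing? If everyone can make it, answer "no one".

Pita in UTC: 06:00-12:45, 13:00-17:00 (subtract 4h to convert from UTC+4).
Hamid in UTC: 08:15-12:00, 13:30-17:00 (subtract 7h to convert from UTC+7).
Arjun in UTC: 06:45-11:45, 12:30-17:00 (subtract 6h to convert from UTC+6).
Gita in UTC: 06:30-10:00, 10:45-15:15, 16:15-17:00 (subtract 7h to convert from UTC+7).
Priya in UTC: 07:15-11:00, 11:45-17:00 (add 3h to convert from UTC-3).
Pita: free for 11:30-12:15. Hamid: not fully free for 11:30-12:15. Arjun: not fully free for 11:30-12:15. Gita: free for 11:30-12:15. Priya: not fully free for 11:30-12:15.

Arjun, Hamid, Priya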